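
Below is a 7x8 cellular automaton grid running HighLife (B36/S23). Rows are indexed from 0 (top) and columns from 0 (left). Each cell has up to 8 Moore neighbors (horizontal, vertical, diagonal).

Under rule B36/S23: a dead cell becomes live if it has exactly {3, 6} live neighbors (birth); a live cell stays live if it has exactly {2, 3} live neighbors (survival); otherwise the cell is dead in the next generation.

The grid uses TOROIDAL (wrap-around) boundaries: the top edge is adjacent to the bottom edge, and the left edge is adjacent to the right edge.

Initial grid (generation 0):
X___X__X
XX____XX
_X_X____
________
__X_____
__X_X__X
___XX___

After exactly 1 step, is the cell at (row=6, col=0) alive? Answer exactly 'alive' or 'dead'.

Simulating step by step:
Generation 0 (given above): 15 live cells
Generation 1: 19 live cells
_X_XXXX_
_XX___X_
_XX____X
__X_____
___X____
__X_X___
X___XX_X

Cell (6,0) at generation 1: 1 -> alive

Answer: alive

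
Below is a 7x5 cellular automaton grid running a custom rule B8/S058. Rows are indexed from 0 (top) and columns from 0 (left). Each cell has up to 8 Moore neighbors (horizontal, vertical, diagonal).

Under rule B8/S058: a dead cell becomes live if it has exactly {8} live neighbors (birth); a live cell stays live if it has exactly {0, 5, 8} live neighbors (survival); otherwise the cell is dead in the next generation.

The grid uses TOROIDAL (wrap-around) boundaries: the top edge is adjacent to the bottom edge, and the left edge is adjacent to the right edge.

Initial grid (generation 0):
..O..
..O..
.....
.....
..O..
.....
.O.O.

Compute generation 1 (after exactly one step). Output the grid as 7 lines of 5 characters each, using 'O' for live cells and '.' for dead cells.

Answer: .....
.....
.....
.....
..O..
.....
.....

Derivation:
Simulating step by step:
Generation 0 (given above): 5 live cells
Generation 1: 1 live cells
(generation 1 grid is the final answer)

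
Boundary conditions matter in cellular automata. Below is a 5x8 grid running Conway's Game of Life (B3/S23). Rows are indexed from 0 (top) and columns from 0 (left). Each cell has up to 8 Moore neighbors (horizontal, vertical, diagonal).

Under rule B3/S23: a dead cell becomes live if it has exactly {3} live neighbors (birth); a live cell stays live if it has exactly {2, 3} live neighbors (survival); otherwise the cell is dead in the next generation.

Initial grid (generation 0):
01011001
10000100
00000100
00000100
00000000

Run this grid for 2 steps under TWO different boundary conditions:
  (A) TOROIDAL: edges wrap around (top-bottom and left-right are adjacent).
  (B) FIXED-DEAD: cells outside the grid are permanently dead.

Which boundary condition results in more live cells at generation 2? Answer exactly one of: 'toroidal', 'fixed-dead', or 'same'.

Answer: toroidal

Derivation:
Under TOROIDAL boundary, generation 2:
00001001
00000010
00001011
00001000
00000000
Population = 7

Under FIXED-DEAD boundary, generation 2:
00000100
00000010
00001010
00000100
00000000
Population = 5

Comparison: toroidal=7, fixed-dead=5 -> toroidal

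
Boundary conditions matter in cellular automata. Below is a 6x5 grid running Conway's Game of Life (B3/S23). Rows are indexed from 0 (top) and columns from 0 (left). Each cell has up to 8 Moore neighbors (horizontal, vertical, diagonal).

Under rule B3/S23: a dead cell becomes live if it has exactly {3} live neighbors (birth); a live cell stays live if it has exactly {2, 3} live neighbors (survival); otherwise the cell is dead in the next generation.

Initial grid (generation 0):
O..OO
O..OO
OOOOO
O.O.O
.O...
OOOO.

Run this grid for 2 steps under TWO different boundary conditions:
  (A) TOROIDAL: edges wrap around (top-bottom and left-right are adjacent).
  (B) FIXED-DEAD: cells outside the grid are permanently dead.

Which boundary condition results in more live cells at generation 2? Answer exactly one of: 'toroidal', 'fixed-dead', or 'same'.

Under TOROIDAL boundary, generation 2:
.....
.....
.....
.....
.....
.....
Population = 0

Under FIXED-DEAD boundary, generation 2:
.....
.....
OO...
.....
O....
.O...
Population = 4

Comparison: toroidal=0, fixed-dead=4 -> fixed-dead

Answer: fixed-dead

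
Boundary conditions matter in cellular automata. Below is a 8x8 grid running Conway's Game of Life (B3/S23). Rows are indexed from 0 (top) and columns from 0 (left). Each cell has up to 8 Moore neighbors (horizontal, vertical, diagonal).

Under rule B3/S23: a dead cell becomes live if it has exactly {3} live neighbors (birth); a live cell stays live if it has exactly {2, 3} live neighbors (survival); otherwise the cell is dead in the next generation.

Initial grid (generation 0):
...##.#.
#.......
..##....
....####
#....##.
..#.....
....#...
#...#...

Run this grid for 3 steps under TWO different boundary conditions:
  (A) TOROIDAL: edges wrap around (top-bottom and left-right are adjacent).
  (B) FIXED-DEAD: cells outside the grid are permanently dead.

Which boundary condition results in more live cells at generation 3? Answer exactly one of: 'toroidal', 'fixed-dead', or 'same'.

Under TOROIDAL boundary, generation 3:
......#.
.......#
#.....##
...###.#
...###..
........
....##..
....##..
Population = 16

Under FIXED-DEAD boundary, generation 3:
........
........
........
...##..#
...####.
...##...
........
........
Population = 9

Comparison: toroidal=16, fixed-dead=9 -> toroidal

Answer: toroidal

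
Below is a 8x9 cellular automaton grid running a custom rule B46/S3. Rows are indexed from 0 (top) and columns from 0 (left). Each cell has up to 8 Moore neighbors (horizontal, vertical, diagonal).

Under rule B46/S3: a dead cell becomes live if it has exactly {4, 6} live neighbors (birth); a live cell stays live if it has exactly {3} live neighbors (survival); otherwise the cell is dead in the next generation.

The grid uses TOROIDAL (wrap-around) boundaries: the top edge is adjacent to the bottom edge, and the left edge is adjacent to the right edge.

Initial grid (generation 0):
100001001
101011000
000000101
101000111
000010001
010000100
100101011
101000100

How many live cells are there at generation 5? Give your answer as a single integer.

Simulating step by step:
Generation 0 (given above): 26 live cells
Generation 1: 25 live cells
100001001
100001001
110001100
100000000
100000001
100000011
110000111
010000111
Generation 2: 11 live cells
000000100
010001100
010000001
010000001
000000000
010000000
010000000
010000000
Generation 3: 1 live cells
000000000
000000000
000000000
100000000
000000000
000000000
000000000
000000000
Generation 4: 0 live cells
000000000
000000000
000000000
000000000
000000000
000000000
000000000
000000000
Generation 5: 0 live cells
000000000
000000000
000000000
000000000
000000000
000000000
000000000
000000000
Population at generation 5: 0

Answer: 0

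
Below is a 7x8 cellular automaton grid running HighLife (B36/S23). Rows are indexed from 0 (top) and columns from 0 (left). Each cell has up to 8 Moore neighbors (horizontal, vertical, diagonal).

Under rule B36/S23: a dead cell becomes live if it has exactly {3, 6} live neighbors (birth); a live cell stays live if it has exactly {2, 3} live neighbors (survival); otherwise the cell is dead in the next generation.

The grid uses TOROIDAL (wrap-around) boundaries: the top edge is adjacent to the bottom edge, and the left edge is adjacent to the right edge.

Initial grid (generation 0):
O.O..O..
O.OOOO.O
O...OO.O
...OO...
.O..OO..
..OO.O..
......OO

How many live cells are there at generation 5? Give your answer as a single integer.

Answer: 20

Derivation:
Simulating step by step:
Generation 0 (given above): 23 live cells
Generation 1: 23 live cells
O.O..O..
..O.....
OOOO...O
O..O..O.
.....O..
..OO.O..
.OOOOOOO
Generation 2: 20 live cells
O....O.O
.O.....O
O..O...O
O..OO.O.
..OO.OO.
.O..O...
O......O
Generation 3: 26 live cells
.O......
OO......
.OOOO.O.
OO....O.
.OO...OO
OOOOOOOO
.O....OO
Generation 4: 15 live cells
.OO....O
O..O....
...O.O..
..O...O.
....O...
...OO...
O..OO...
Generation 5: 20 live cells
.OO.O..O
OO.OO...
..OOO...
...OOO..
....OO..
.....O..
OO..O...
Population at generation 5: 20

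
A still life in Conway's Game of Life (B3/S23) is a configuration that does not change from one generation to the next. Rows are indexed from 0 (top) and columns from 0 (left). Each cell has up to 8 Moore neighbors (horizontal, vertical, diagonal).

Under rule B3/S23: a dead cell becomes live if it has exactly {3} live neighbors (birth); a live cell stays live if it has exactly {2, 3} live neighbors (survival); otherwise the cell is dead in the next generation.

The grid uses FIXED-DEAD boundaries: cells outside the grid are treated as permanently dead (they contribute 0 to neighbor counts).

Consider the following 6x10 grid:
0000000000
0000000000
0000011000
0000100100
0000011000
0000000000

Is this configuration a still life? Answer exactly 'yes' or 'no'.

Answer: yes

Derivation:
Compute generation 1 and compare to generation 0 (given above):
Generation 1:
0000000000
0000000000
0000011000
0000100100
0000011000
0000000000
The grids are IDENTICAL -> still life.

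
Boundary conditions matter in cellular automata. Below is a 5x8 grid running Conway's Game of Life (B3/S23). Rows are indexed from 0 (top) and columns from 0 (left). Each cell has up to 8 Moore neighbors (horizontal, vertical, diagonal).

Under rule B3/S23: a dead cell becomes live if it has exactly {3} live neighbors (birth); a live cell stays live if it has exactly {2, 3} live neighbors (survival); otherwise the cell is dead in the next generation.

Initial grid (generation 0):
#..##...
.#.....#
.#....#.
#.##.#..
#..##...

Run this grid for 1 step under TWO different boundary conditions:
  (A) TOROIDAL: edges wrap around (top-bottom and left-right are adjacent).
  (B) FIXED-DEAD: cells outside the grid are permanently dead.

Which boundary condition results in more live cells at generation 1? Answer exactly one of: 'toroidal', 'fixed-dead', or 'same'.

Answer: toroidal

Derivation:
Under TOROIDAL boundary, generation 1:
#####..#
.##....#
.#....##
#.##.#.#
#....#.#
Population = 20

Under FIXED-DEAD boundary, generation 1:
........
###.....
##....#.
#.##.#..
.####...
Population = 14

Comparison: toroidal=20, fixed-dead=14 -> toroidal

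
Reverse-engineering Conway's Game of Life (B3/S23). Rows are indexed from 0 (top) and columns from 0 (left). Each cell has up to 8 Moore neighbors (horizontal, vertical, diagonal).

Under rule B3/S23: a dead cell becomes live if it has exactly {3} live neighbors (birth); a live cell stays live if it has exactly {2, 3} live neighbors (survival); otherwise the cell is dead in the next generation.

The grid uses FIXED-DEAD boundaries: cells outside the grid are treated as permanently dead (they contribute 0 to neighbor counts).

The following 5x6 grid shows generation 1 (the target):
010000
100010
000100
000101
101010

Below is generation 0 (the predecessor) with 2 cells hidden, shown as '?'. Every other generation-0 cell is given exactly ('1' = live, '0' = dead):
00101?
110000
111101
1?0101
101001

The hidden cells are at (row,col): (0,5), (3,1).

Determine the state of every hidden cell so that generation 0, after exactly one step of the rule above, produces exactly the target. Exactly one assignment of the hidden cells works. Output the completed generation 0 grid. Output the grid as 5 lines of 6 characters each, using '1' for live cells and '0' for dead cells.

Answer: 001010
110000
111101
110101
101001

Derivation:
Hidden generation-0 cells (in order): (0,5), (3,1).
A hidden cell only influences target cells in its own 3x3 neighborhood. Try each of the 2^2 = 4 assignments, step the completed generation 0 forward once under B3/S23, and compare with the target:
  (0,5)=0 (3,1)=0 -> step gives (3,0)='1' but target has '0' -> reject
  (0,5)=0 (3,1)=1 -> step reproduces the target at every cell -> ACCEPT
  (0,5)=1 (3,1)=0 -> step gives (1,4)='0' but target has '1' -> reject
  (0,5)=1 (3,1)=1 -> step gives (1,4)='0' but target has '1' -> reject
Unique solution: (0,5)=dead, (3,1)=live.
Check: live-neighbor counts of every cell in the completed generation 0:
231201
355432
565241
466352
242231
Applying B3/S23 to generation 0 with these counts gives:
010000
100010
000100
000101
101010
which matches the target exactly.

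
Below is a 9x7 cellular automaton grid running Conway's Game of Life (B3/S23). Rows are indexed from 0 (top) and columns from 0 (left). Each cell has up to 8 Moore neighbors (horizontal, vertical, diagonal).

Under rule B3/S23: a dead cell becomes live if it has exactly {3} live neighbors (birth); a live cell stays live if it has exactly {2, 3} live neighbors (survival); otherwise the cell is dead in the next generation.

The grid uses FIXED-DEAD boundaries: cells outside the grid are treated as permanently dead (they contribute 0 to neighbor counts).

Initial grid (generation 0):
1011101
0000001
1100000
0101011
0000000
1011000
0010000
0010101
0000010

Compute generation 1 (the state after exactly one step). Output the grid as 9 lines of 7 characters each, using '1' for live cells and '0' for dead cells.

Answer: 0001010
1011010
1110011
1110000
0101100
0111000
0010000
0001010
0000010

Derivation:
Simulating step by step:
Generation 0 (given above): 20 live cells
Generation 1: 24 live cells
(generation 1 grid is the final answer)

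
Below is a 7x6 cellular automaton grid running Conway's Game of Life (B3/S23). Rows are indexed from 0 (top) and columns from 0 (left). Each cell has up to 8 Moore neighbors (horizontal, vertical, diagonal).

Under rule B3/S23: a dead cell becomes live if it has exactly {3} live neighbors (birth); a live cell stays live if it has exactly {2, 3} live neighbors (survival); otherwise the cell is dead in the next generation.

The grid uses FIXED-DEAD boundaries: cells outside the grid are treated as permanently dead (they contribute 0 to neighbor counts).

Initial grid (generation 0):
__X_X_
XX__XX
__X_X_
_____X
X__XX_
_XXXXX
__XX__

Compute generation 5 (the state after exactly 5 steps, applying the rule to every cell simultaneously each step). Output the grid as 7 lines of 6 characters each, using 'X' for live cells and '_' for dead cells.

Answer: ______
_XXXX_
___XX_
__X_X_
__X___
__X___
______

Derivation:
Simulating step by step:
Generation 0 (given above): 19 live cells
Generation 1: 16 live cells
_X_XXX
_XX_XX
_X_XX_
_____X
_X____
_X___X
_X____
Generation 2: 12 live cells
_X_X_X
XX____
_X_X__
__X_X_
______
XXX___
______
Generation 3: 15 live cells
XXX___
XX__X_
XX_X__
__XX__
__XX__
_X____
_X____
Generation 4: 10 live cells
X_X___
___X__
X__XX_
____X_
_X_X__
_X____
______
Generation 5: 10 live cells
(generation 5 grid is the final answer)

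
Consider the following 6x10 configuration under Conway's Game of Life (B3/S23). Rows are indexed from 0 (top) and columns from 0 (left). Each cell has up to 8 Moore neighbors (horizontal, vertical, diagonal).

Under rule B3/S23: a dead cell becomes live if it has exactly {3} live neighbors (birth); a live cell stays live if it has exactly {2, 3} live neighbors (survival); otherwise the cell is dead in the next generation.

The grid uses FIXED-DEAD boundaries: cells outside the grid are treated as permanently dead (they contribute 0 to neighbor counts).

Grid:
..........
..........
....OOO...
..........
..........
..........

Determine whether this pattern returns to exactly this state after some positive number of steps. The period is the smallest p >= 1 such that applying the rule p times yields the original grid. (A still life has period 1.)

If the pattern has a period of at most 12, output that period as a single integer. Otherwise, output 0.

Answer: 2

Derivation:
Simulating and comparing each generation to the original:
Gen 0 (original, given above): 3 live cells
Gen 1: 3 live cells, differs from original
Gen 2: 3 live cells, MATCHES original -> period = 2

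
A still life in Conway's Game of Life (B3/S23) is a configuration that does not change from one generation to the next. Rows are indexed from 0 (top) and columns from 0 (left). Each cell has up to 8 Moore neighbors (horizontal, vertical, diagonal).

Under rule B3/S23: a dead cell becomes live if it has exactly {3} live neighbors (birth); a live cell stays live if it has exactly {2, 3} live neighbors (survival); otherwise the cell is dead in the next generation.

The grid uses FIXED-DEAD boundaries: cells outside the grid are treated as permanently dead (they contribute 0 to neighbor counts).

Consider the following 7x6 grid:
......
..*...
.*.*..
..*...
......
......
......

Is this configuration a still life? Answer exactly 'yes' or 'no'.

Compute generation 1 and compare to generation 0 (given above):
Generation 1:
......
..*...
.*.*..
..*...
......
......
......
The grids are IDENTICAL -> still life.

Answer: yes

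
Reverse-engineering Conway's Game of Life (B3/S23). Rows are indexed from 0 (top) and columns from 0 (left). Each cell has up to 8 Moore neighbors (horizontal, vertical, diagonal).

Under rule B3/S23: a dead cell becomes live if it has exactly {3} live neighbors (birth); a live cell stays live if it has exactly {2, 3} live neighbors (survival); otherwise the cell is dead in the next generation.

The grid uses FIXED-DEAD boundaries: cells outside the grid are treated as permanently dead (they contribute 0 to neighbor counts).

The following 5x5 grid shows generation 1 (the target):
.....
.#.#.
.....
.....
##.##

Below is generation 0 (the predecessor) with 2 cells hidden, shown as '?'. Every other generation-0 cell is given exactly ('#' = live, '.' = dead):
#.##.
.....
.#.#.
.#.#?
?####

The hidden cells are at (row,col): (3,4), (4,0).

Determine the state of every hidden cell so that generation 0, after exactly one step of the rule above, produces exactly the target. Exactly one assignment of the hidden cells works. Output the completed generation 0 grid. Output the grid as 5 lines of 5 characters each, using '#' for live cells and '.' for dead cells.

Hidden generation-0 cells (in order): (3,4), (4,0).
A hidden cell only influences target cells in its own 3x3 neighborhood. Try each of the 2^2 = 4 assignments, step the completed generation 0 forward once under B3/S23, and compare with the target:
  (3,4)=. (4,0)=. -> step gives (3,0)='#' but target has '.' -> reject
  (3,4)=. (4,0)=# -> step reproduces the target at every cell -> ACCEPT
  (3,4)=# (4,0)=. -> step gives (2,3)='#' but target has '.' -> reject
  (3,4)=# (4,0)=# -> step gives (2,3)='#' but target has '.' -> reject
Unique solution: (3,4)=dead, (4,0)=live.
Check: live-neighbor counts of every cell in the completed generation 0:
02111
23432
21412
44744
23432
Applying B3/S23 to generation 0 with these counts gives:
.....
.#.#.
.....
.....
##.##
which matches the target exactly.

Answer: #.##.
.....
.#.#.
.#.#.
#####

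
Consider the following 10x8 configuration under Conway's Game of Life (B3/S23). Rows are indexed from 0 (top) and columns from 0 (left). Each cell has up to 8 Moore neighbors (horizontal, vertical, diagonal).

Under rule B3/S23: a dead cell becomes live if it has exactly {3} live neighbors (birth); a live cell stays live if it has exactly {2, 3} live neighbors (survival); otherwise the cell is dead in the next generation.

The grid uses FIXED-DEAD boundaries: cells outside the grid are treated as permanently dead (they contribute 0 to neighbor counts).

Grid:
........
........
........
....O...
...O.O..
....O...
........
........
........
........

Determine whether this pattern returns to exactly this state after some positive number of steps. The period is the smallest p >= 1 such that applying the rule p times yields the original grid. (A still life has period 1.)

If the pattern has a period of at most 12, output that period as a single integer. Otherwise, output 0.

Simulating and comparing each generation to the original:
Gen 0 (original, given above): 4 live cells
Gen 1: 4 live cells, MATCHES original -> period = 1

Answer: 1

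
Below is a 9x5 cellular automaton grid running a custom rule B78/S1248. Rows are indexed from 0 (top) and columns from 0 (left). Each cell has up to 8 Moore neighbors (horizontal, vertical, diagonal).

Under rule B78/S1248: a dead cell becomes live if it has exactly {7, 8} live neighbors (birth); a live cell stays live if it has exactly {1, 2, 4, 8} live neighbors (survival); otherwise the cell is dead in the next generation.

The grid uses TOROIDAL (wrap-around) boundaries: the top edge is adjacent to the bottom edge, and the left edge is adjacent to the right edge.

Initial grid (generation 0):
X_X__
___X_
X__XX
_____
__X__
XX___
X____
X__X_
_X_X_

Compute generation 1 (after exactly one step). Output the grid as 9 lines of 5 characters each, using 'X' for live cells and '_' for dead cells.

Answer: X____
_____
X__X_
_____
__X__
X____
_____
X__X_
___X_

Derivation:
Simulating step by step:
Generation 0 (given above): 14 live cells
Generation 1: 8 live cells
(generation 1 grid is the final answer)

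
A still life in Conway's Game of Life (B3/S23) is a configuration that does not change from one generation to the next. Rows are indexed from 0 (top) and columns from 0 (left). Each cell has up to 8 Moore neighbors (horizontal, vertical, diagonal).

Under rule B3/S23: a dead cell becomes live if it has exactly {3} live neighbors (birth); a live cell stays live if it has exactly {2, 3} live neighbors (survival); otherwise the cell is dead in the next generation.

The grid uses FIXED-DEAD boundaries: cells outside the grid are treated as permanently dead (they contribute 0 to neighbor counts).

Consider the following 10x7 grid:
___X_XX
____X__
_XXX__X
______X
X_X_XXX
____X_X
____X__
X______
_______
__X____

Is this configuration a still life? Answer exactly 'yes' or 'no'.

Compute generation 1 and compare to generation 0 (given above):
Generation 1:
____XX_
____X_X
__XX_X_
____X_X
___XX_X
____X_X
_____X_
_______
_______
_______
Cell (0,3) differs: gen0=1 vs gen1=0 -> NOT a still life.

Answer: no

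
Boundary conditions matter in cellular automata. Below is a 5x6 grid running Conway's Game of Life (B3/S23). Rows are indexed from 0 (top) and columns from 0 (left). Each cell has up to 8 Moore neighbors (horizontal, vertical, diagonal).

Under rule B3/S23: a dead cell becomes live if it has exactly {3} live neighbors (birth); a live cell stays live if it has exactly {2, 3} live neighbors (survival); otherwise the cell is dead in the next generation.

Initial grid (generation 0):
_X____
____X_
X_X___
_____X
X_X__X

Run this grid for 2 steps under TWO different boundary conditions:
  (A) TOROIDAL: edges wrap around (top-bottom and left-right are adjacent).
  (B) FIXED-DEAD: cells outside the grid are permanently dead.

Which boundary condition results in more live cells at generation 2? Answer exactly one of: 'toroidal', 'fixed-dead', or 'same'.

Under TOROIDAL boundary, generation 2:
__X__X
_X___X
X_____
____XX
_X__X_
Population = 9

Under FIXED-DEAD boundary, generation 2:
______
______
______
______
______
Population = 0

Comparison: toroidal=9, fixed-dead=0 -> toroidal

Answer: toroidal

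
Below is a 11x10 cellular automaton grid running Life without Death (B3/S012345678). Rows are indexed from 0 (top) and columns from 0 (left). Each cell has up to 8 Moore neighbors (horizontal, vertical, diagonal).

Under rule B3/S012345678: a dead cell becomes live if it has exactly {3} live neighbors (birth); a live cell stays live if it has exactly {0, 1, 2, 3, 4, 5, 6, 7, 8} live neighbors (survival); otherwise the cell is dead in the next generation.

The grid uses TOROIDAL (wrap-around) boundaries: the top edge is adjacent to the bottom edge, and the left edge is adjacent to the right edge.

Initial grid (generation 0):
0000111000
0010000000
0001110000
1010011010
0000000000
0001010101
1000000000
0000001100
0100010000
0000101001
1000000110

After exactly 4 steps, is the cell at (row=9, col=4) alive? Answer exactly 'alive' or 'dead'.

Simulating step by step:
Generation 0 (given above): 27 live cells
Generation 1: 47 live cells
0000111100
0010001000
0111111000
1011011010
0000110111
0001010101
1000000110
0000001100
0100010100
1000111111
1000100111
Generation 2: 59 live cells
0001111101
0110001000
0111111000
1011011010
1010110111
1001010101
1000000111
0000001100
1100110101
1100111111
1001100111
Generation 3: 67 live cells
0101111101
1110001000
1111111000
1011011010
1010110111
1001010101
1000000111
0100011100
1100110101
1110111111
1111100111
Generation 4: 73 live cells
0101111101
1110001001
1111111000
1011011010
1010110111
1001010101
1100110111
0100111100
1101110101
1110111111
1111100111

Cell (9,4) at generation 4: 1 -> alive

Answer: alive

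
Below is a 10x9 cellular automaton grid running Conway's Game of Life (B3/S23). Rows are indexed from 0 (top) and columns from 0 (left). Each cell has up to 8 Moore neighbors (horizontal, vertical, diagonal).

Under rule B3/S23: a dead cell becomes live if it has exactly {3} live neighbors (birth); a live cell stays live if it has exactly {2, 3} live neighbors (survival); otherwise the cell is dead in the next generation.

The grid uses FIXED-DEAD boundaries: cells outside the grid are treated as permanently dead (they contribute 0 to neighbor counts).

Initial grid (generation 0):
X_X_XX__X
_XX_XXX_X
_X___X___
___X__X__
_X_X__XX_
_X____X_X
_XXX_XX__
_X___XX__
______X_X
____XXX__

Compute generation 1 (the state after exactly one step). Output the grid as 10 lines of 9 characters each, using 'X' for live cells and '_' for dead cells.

Simulating step by step:
Generation 0 (given above): 35 live cells
Generation 1: 30 live cells
(generation 1 grid is the final answer)

Answer: __X_X_XX_
X_X___XX_
_X_X___X_
____XXXX_
_____XX__
XX_XX____
XX__X____
_X__X____
____X____
_____XXX_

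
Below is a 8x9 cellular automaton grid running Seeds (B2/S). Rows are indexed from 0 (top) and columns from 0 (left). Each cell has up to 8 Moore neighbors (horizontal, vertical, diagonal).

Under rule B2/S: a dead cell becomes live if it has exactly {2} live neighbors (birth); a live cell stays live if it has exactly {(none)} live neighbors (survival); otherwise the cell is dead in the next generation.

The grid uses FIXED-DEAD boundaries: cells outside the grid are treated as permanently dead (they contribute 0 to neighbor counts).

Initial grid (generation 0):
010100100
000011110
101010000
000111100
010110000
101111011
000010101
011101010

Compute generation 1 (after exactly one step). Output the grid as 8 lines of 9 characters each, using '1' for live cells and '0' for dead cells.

Answer: 001000000
100000000
010000000
100000000
100000001
000000000
100000000
000000001

Derivation:
Simulating step by step:
Generation 0 (given above): 32 live cells
Generation 1: 8 live cells
(generation 1 grid is the final answer)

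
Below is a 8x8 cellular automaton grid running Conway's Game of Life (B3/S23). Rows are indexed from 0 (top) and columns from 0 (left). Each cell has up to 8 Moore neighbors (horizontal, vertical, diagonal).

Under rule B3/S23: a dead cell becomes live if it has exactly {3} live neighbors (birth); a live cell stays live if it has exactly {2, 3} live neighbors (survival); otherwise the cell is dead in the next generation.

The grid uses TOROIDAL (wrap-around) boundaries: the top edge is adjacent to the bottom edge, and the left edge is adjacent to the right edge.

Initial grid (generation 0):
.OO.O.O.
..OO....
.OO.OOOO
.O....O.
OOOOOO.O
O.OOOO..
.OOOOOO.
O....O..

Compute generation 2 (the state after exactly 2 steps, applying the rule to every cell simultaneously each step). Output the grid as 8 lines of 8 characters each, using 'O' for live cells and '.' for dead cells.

Simulating step by step:
Generation 0 (given above): 34 live cells
Generation 1: 18 live cells
.OO.OO..
O......O
OO..OOOO
........
.......O
........
O.....OO
O......O
Generation 2: 13 live cells
(generation 2 grid is the final answer)

Answer: .O....O.
..OO....
.O...OO.
.....O..
........
O.....O.
O.....O.
.....O..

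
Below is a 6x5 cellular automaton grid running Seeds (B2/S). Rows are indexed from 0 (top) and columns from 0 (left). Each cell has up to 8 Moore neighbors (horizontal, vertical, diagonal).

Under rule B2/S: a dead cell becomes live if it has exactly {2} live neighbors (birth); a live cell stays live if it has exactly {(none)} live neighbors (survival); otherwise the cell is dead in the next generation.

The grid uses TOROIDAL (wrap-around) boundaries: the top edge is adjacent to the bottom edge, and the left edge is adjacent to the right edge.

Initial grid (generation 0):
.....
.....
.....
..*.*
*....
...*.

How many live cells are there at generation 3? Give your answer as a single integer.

Answer: 11

Derivation:
Simulating step by step:
Generation 0 (given above): 4 live cells
Generation 1: 7 live cells
.....
.....
...*.
**.*.
.**..
....*
Generation 2: 6 live cells
.....
.....
**...
.....
.....
****.
Generation 3: 11 live cells
*..**
**...
.....
**...
*..**
....*
Population at generation 3: 11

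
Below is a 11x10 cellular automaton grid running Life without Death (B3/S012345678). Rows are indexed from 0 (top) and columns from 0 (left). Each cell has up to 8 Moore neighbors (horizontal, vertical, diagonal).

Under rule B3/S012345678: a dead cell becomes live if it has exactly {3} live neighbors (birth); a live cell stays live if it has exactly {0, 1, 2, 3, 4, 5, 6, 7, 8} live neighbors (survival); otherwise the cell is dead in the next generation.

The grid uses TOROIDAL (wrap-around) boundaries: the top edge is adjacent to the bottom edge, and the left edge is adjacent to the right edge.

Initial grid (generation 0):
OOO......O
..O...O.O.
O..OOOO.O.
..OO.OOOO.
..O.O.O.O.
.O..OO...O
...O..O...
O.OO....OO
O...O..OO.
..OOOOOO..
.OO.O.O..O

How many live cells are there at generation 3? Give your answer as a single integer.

Simulating step by step:
Generation 0 (given above): 49 live cells
Generation 1: 69 live cells
OOO..O.OOO
..O.O.O.O.
OO.OOOO.O.
.OOO.OOOO.
.OO.O.O.OO
.OO.OOOO.O
.O.O.OO.O.
OOOOO...OO
O...O..OO.
O.OOOOOO.O
.OO.O.OOOO
Generation 2: 71 live cells
OOO.OO.OOO
..O.O.O.O.
OO.OOOO.O.
.OOO.OOOO.
.OO.O.O.OO
.OO.OOOO.O
.O.O.OO.O.
OOOOO.O.OO
O...O..OO.
O.OOOOOO.O
.OO.O.OOOO
Generation 3: 71 live cells
OOO.OO.OOO
..O.O.O.O.
OO.OOOO.O.
.OOO.OOOO.
.OO.O.O.OO
.OO.OOOO.O
.O.O.OO.O.
OOOOO.O.OO
O...O..OO.
O.OOOOOO.O
.OO.O.OOOO
Population at generation 3: 71

Answer: 71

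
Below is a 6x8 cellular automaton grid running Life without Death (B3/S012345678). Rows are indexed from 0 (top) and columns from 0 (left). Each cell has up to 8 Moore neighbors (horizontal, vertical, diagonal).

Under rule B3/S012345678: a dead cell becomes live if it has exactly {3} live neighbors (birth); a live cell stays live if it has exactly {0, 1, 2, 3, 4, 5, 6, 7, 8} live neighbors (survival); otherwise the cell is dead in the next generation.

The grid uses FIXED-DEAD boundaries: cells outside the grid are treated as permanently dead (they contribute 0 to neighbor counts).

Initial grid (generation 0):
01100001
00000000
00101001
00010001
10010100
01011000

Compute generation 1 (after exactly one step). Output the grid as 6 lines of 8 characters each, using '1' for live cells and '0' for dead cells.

Answer: 01100001
01110000
00111001
00110011
10010100
01111000

Derivation:
Simulating step by step:
Generation 0 (given above): 14 live cells
Generation 1: 21 live cells
(generation 1 grid is the final answer)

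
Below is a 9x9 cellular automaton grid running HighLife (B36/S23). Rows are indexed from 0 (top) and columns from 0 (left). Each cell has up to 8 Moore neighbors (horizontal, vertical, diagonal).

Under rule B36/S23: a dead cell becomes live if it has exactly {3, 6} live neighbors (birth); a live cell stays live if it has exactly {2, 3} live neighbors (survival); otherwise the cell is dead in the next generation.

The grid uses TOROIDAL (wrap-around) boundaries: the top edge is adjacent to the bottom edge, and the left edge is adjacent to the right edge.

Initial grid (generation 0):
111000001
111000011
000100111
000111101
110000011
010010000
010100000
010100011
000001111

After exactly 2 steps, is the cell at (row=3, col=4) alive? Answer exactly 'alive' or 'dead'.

Simulating step by step:
Generation 0 (given above): 34 live cells
Generation 1: 25 live cells
001000010
000100100
010100000
001111000
011100111
010000001
010110000
000010001
100000100
Generation 2: 26 live cells
000000110
000100000
000001000
100001110
010001111
011010001
001110000
100111000
000000011

Cell (3,4) at generation 2: 0 -> dead

Answer: dead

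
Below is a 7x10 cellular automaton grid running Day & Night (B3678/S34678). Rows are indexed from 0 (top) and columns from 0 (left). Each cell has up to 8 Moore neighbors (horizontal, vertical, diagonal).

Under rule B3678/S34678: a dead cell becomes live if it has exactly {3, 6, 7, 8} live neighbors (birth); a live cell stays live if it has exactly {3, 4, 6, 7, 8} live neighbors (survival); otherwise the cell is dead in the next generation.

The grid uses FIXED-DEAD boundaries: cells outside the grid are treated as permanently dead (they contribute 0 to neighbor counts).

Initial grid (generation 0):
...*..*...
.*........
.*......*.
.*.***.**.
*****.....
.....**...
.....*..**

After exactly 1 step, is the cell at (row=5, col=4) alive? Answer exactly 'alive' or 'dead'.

Simulating step by step:
Generation 0 (given above): 21 live cells
Generation 1: 17 live cells
..........
..*.......
*...*..*..
.****.....
.***...*..
.***.*....
......*...

Cell (5,4) at generation 1: 0 -> dead

Answer: dead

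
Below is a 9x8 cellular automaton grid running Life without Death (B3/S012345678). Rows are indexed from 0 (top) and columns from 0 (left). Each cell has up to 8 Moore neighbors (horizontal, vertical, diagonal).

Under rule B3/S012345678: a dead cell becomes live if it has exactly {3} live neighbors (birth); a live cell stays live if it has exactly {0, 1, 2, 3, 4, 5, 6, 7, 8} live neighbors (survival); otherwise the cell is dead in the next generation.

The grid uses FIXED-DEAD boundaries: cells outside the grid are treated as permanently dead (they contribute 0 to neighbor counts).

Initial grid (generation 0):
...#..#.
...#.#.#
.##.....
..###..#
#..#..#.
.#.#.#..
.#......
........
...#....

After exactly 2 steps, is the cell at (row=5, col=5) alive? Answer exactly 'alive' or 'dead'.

Simulating step by step:
Generation 0 (given above): 19 live cells
Generation 1: 28 live cells
...##.#.
...#####
.##...#.
..###..#
##.#.##.
##.###..
.##.....
........
...#....
Generation 2: 35 live cells
...##.##
...#####
.##...#.
#.###..#
##.#.##.
##.####.
#####...
..#.....
...#....

Cell (5,5) at generation 2: 1 -> alive

Answer: alive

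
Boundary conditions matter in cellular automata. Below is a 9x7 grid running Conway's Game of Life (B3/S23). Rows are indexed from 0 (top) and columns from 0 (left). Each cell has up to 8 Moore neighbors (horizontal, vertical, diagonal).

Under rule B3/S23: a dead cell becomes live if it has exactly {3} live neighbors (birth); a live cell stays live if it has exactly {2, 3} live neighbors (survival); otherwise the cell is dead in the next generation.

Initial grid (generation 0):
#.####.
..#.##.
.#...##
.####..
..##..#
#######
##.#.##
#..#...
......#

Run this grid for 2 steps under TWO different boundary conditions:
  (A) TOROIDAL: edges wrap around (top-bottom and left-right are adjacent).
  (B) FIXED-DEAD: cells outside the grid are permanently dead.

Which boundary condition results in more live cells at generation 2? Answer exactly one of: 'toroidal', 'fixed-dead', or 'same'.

Under TOROIDAL boundary, generation 2:
...#...
..#...#
..#..##
.#....#
#....#.
.......
.......
..####.
....###
Population = 17

Under FIXED-DEAD boundary, generation 2:
.##....
..#....
.##..#.
##....#
##...#.
.......
#.....#
.#...##
.#...#.
Population = 19

Comparison: toroidal=17, fixed-dead=19 -> fixed-dead

Answer: fixed-dead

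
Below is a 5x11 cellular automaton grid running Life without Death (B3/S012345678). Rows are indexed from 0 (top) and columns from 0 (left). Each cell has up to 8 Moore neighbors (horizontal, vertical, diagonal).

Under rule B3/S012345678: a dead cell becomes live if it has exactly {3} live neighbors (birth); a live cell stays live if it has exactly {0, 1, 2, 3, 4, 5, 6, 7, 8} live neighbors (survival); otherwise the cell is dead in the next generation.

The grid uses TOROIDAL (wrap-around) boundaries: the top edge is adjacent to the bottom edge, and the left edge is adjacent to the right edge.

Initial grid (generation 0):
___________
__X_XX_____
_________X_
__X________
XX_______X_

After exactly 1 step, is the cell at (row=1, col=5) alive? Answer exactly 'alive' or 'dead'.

Simulating step by step:
Generation 0 (given above): 8 live cells
Generation 1: 12 live cells
_X_________
__X_XX_____
___X_____X_
_XX_______X
XX_______X_

Cell (1,5) at generation 1: 1 -> alive

Answer: alive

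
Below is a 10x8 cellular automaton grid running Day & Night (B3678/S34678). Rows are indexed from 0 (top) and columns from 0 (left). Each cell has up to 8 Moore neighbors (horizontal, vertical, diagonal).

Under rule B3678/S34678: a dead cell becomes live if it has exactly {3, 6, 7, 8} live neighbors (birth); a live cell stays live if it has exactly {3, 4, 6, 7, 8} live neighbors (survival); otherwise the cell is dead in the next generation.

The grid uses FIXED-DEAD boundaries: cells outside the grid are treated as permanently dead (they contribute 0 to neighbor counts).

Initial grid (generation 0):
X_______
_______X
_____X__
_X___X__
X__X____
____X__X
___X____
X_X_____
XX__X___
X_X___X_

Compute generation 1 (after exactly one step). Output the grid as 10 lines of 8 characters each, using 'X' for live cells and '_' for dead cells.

Simulating step by step:
Generation 0 (given above): 18 live cells
Generation 1: 8 live cells
(generation 1 grid is the final answer)

Answer: ________
________
______X_
____X___
____X___
___X____
________
___X____
X_XX____
________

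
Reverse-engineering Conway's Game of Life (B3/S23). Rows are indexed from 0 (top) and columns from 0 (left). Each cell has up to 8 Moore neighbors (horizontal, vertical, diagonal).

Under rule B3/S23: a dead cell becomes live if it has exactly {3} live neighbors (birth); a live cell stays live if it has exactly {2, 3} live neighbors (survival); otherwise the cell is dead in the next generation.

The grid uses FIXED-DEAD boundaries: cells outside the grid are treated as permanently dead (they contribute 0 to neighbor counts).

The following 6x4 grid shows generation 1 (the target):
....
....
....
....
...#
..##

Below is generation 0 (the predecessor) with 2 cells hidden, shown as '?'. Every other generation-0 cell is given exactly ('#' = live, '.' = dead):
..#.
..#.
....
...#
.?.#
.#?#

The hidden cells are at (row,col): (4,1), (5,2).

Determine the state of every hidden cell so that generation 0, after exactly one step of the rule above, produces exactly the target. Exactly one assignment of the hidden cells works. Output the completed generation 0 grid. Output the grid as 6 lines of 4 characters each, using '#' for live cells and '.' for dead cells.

Answer: ..#.
..#.
....
...#
...#
.###

Derivation:
Hidden generation-0 cells (in order): (4,1), (5,2).
A hidden cell only influences target cells in its own 3x3 neighborhood. Try each of the 2^2 = 4 assignments, step the completed generation 0 forward once under B3/S23, and compare with the target:
  (4,1)=. (5,2)=. -> step gives (5,3)='.' but target has '#' -> reject
  (4,1)=. (5,2)=# -> step reproduces the target at every cell -> ACCEPT
  (4,1)=# (5,2)=. -> step gives (3,2)='#' but target has '.' -> reject
  (4,1)=# (5,2)=# -> step gives (3,2)='#' but target has '.' -> reject
Unique solution: (4,1)=dead, (5,2)=live.
Check: live-neighbor counts of every cell in the completed generation 0:
0212
0212
0122
0021
1253
1132
Applying B3/S23 to generation 0 with these counts gives:
....
....
....
....
...#
..##
which matches the target exactly.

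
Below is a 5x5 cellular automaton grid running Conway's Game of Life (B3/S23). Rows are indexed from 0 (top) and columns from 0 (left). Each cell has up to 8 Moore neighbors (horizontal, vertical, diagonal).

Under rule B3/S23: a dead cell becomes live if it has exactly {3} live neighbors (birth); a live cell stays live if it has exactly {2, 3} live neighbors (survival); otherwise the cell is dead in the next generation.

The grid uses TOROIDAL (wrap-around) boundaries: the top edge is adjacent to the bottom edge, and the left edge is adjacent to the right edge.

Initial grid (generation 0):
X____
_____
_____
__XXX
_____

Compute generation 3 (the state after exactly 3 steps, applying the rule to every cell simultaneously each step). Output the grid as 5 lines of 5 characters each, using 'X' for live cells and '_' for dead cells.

Simulating step by step:
Generation 0 (given above): 4 live cells
Generation 1: 4 live cells
_____
_____
___X_
___X_
___XX
Generation 2: 4 live cells
_____
_____
_____
__XX_
___XX
Generation 3: 6 live cells
(generation 3 grid is the final answer)

Answer: _____
_____
_____
__XXX
__XXX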